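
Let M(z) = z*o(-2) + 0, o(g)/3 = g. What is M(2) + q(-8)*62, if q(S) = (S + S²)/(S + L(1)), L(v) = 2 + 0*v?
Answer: -1772/3 ≈ -590.67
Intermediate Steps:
o(g) = 3*g
L(v) = 2 (L(v) = 2 + 0 = 2)
q(S) = (S + S²)/(2 + S) (q(S) = (S + S²)/(S + 2) = (S + S²)/(2 + S))
M(z) = -6*z (M(z) = z*(3*(-2)) + 0 = z*(-6) + 0 = -6*z + 0 = -6*z)
M(2) + q(-8)*62 = -6*2 - 8*(1 - 8)/(2 - 8)*62 = -12 - 8*(-7)/(-6)*62 = -12 - 8*(-⅙)*(-7)*62 = -12 - 28/3*62 = -12 - 1736/3 = -1772/3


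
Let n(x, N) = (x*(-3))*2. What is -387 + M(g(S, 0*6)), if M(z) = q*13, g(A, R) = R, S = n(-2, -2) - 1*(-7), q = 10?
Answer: -257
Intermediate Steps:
n(x, N) = -6*x (n(x, N) = -3*x*2 = -6*x)
S = 19 (S = -6*(-2) - 1*(-7) = 12 + 7 = 19)
M(z) = 130 (M(z) = 10*13 = 130)
-387 + M(g(S, 0*6)) = -387 + 130 = -257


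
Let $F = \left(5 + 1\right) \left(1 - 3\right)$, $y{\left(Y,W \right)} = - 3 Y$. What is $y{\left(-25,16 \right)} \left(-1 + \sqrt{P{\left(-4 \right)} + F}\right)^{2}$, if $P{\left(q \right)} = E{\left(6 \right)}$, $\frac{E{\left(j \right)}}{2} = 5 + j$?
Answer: $825 - 150 \sqrt{10} \approx 350.66$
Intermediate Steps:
$F = -12$ ($F = 6 \left(-2\right) = -12$)
$E{\left(j \right)} = 10 + 2 j$ ($E{\left(j \right)} = 2 \left(5 + j\right) = 10 + 2 j$)
$P{\left(q \right)} = 22$ ($P{\left(q \right)} = 10 + 2 \cdot 6 = 10 + 12 = 22$)
$y{\left(-25,16 \right)} \left(-1 + \sqrt{P{\left(-4 \right)} + F}\right)^{2} = \left(-3\right) \left(-25\right) \left(-1 + \sqrt{22 - 12}\right)^{2} = 75 \left(-1 + \sqrt{10}\right)^{2}$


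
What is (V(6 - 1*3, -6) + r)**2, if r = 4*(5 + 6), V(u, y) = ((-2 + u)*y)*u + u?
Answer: 841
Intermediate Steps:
V(u, y) = u + u*y*(-2 + u) (V(u, y) = (y*(-2 + u))*u + u = u*y*(-2 + u) + u = u + u*y*(-2 + u))
r = 44 (r = 4*11 = 44)
(V(6 - 1*3, -6) + r)**2 = ((6 - 1*3)*(1 - 2*(-6) + (6 - 1*3)*(-6)) + 44)**2 = ((6 - 3)*(1 + 12 + (6 - 3)*(-6)) + 44)**2 = (3*(1 + 12 + 3*(-6)) + 44)**2 = (3*(1 + 12 - 18) + 44)**2 = (3*(-5) + 44)**2 = (-15 + 44)**2 = 29**2 = 841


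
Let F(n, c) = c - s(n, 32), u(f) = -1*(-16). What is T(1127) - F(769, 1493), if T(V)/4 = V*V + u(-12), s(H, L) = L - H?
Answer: 5078350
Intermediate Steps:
u(f) = 16
T(V) = 64 + 4*V**2 (T(V) = 4*(V*V + 16) = 4*(V**2 + 16) = 4*(16 + V**2) = 64 + 4*V**2)
F(n, c) = -32 + c + n (F(n, c) = c - (32 - n) = c + (-32 + n) = -32 + c + n)
T(1127) - F(769, 1493) = (64 + 4*1127**2) - (-32 + 1493 + 769) = (64 + 4*1270129) - 1*2230 = (64 + 5080516) - 2230 = 5080580 - 2230 = 5078350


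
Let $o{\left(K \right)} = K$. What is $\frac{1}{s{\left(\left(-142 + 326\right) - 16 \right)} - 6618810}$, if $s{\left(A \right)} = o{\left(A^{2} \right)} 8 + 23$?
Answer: $- \frac{1}{6392995} \approx -1.5642 \cdot 10^{-7}$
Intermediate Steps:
$s{\left(A \right)} = 23 + 8 A^{2}$ ($s{\left(A \right)} = A^{2} \cdot 8 + 23 = 8 A^{2} + 23 = 23 + 8 A^{2}$)
$\frac{1}{s{\left(\left(-142 + 326\right) - 16 \right)} - 6618810} = \frac{1}{\left(23 + 8 \left(\left(-142 + 326\right) - 16\right)^{2}\right) - 6618810} = \frac{1}{\left(23 + 8 \left(184 - 16\right)^{2}\right) - 6618810} = \frac{1}{\left(23 + 8 \cdot 168^{2}\right) - 6618810} = \frac{1}{\left(23 + 8 \cdot 28224\right) - 6618810} = \frac{1}{\left(23 + 225792\right) - 6618810} = \frac{1}{225815 - 6618810} = \frac{1}{-6392995} = - \frac{1}{6392995}$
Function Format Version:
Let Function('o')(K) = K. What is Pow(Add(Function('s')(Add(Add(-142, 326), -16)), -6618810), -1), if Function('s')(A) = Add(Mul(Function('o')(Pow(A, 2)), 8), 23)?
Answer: Rational(-1, 6392995) ≈ -1.5642e-7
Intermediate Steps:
Function('s')(A) = Add(23, Mul(8, Pow(A, 2))) (Function('s')(A) = Add(Mul(Pow(A, 2), 8), 23) = Add(Mul(8, Pow(A, 2)), 23) = Add(23, Mul(8, Pow(A, 2))))
Pow(Add(Function('s')(Add(Add(-142, 326), -16)), -6618810), -1) = Pow(Add(Add(23, Mul(8, Pow(Add(Add(-142, 326), -16), 2))), -6618810), -1) = Pow(Add(Add(23, Mul(8, Pow(Add(184, -16), 2))), -6618810), -1) = Pow(Add(Add(23, Mul(8, Pow(168, 2))), -6618810), -1) = Pow(Add(Add(23, Mul(8, 28224)), -6618810), -1) = Pow(Add(Add(23, 225792), -6618810), -1) = Pow(Add(225815, -6618810), -1) = Pow(-6392995, -1) = Rational(-1, 6392995)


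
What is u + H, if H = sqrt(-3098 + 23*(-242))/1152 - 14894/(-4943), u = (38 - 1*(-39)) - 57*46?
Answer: -12565041/4943 + 19*I*sqrt(6)/576 ≈ -2542.0 + 0.080799*I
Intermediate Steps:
u = -2545 (u = (38 + 39) - 2622 = 77 - 2622 = -2545)
H = 14894/4943 + 19*I*sqrt(6)/576 (H = sqrt(-3098 - 5566)*(1/1152) - 14894*(-1/4943) = sqrt(-8664)*(1/1152) + 14894/4943 = (38*I*sqrt(6))*(1/1152) + 14894/4943 = 19*I*sqrt(6)/576 + 14894/4943 = 14894/4943 + 19*I*sqrt(6)/576 ≈ 3.0131 + 0.080799*I)
u + H = -2545 + (14894/4943 + 19*I*sqrt(6)/576) = -12565041/4943 + 19*I*sqrt(6)/576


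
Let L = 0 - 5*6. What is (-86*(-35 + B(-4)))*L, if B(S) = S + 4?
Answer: -90300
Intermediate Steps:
B(S) = 4 + S
L = -30 (L = 0 - 30 = -30)
(-86*(-35 + B(-4)))*L = -86*(-35 + (4 - 4))*(-30) = -86*(-35 + 0)*(-30) = -86*(-35)*(-30) = 3010*(-30) = -90300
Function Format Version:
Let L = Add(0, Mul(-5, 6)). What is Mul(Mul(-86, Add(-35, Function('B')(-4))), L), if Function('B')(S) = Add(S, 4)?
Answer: -90300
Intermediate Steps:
Function('B')(S) = Add(4, S)
L = -30 (L = Add(0, -30) = -30)
Mul(Mul(-86, Add(-35, Function('B')(-4))), L) = Mul(Mul(-86, Add(-35, Add(4, -4))), -30) = Mul(Mul(-86, Add(-35, 0)), -30) = Mul(Mul(-86, -35), -30) = Mul(3010, -30) = -90300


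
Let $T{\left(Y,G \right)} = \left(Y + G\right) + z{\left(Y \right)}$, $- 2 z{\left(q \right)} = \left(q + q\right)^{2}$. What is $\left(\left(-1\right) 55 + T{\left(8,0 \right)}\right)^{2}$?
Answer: $30625$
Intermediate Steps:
$z{\left(q \right)} = - 2 q^{2}$ ($z{\left(q \right)} = - \frac{\left(q + q\right)^{2}}{2} = - \frac{\left(2 q\right)^{2}}{2} = - \frac{4 q^{2}}{2} = - 2 q^{2}$)
$T{\left(Y,G \right)} = G + Y - 2 Y^{2}$ ($T{\left(Y,G \right)} = \left(Y + G\right) - 2 Y^{2} = \left(G + Y\right) - 2 Y^{2} = G + Y - 2 Y^{2}$)
$\left(\left(-1\right) 55 + T{\left(8,0 \right)}\right)^{2} = \left(\left(-1\right) 55 + \left(0 + 8 - 2 \cdot 8^{2}\right)\right)^{2} = \left(-55 + \left(0 + 8 - 128\right)\right)^{2} = \left(-55 - 120\right)^{2} = \left(-175\right)^{2} = 30625$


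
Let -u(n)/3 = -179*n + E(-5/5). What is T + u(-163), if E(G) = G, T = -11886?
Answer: -99414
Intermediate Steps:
u(n) = 3 + 537*n (u(n) = -3*(-179*n - 5/5) = -3*(-179*n - 5*⅕) = -3*(-179*n - 1) = -3*(-1 - 179*n) = 3 + 537*n)
T + u(-163) = -11886 + (3 + 537*(-163)) = -11886 + (3 - 87531) = -11886 - 87528 = -99414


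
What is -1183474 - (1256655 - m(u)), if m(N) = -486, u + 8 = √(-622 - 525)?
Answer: -2440615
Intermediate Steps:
u = -8 + I*√1147 (u = -8 + √(-622 - 525) = -8 + √(-1147) = -8 + I*√1147 ≈ -8.0 + 33.867*I)
-1183474 - (1256655 - m(u)) = -1183474 - (1256655 - 1*(-486)) = -1183474 - (1256655 + 486) = -1183474 - 1*1257141 = -1183474 - 1257141 = -2440615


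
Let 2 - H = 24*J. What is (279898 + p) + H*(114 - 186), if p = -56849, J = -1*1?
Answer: 221177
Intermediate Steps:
J = -1
H = 26 (H = 2 - 24*(-1) = 2 - 1*(-24) = 2 + 24 = 26)
(279898 + p) + H*(114 - 186) = (279898 - 56849) + 26*(114 - 186) = 223049 + 26*(-72) = 223049 - 1872 = 221177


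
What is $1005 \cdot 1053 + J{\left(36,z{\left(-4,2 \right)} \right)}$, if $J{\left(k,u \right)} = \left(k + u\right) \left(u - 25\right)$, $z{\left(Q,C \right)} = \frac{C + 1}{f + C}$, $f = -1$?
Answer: $1057407$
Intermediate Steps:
$z{\left(Q,C \right)} = \frac{1 + C}{-1 + C}$ ($z{\left(Q,C \right)} = \frac{C + 1}{-1 + C} = \frac{1 + C}{-1 + C}$)
$J{\left(k,u \right)} = \left(-25 + u\right) \left(k + u\right)$ ($J{\left(k,u \right)} = \left(k + u\right) \left(-25 + u\right) = \left(-25 + u\right) \left(k + u\right)$)
$1005 \cdot 1053 + J{\left(36,z{\left(-4,2 \right)} \right)} = 1005 \cdot 1053 + \left(\left(\frac{1 + 2}{-1 + 2}\right)^{2} - 900 - 25 \frac{1 + 2}{-1 + 2} + 36 \frac{1 + 2}{-1 + 2}\right) = 1058265 + \left(\left(1^{-1} \cdot 3\right)^{2} - 900 - 25 \cdot 1^{-1} \cdot 3 + 36 \cdot 1^{-1} \cdot 3\right) = 1058265 + \left(\left(1 \cdot 3\right)^{2} - 900 - 25 \cdot 1 \cdot 3 + 36 \cdot 1 \cdot 3\right) = 1058265 + \left(3^{2} - 900 - 75 + 36 \cdot 3\right) = 1058265 + \left(9 - 900 - 75 + 108\right) = 1058265 - 858 = 1057407$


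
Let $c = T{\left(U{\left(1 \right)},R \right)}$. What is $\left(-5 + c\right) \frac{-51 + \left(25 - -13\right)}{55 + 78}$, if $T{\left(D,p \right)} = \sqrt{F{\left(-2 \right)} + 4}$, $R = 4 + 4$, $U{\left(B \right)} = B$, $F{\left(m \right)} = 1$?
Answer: $\frac{65}{133} - \frac{13 \sqrt{5}}{133} \approx 0.27016$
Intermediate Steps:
$R = 8$
$T{\left(D,p \right)} = \sqrt{5}$ ($T{\left(D,p \right)} = \sqrt{1 + 4} = \sqrt{5}$)
$c = \sqrt{5} \approx 2.2361$
$\left(-5 + c\right) \frac{-51 + \left(25 - -13\right)}{55 + 78} = \left(-5 + \sqrt{5}\right) \frac{-51 + \left(25 - -13\right)}{55 + 78} = \left(-5 + \sqrt{5}\right) \frac{-51 + \left(25 + 13\right)}{133} = \left(-5 + \sqrt{5}\right) \left(-51 + 38\right) \frac{1}{133} = \left(-5 + \sqrt{5}\right) \left(\left(-13\right) \frac{1}{133}\right) = \left(-5 + \sqrt{5}\right) \left(- \frac{13}{133}\right) = \frac{65}{133} - \frac{13 \sqrt{5}}{133}$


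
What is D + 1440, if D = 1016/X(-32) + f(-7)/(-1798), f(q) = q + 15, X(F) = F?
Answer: 5064051/3596 ≈ 1408.2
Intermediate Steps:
f(q) = 15 + q
D = -114189/3596 (D = 1016/(-32) + (15 - 7)/(-1798) = 1016*(-1/32) + 8*(-1/1798) = -127/4 - 4/899 = -114189/3596 ≈ -31.754)
D + 1440 = -114189/3596 + 1440 = 5064051/3596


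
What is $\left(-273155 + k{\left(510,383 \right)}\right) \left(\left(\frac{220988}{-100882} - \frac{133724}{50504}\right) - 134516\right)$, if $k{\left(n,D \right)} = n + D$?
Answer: $\frac{11662618592692940601}{318434033} \approx 3.6625 \cdot 10^{10}$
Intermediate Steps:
$k{\left(n,D \right)} = D + n$
$\left(-273155 + k{\left(510,383 \right)}\right) \left(\left(\frac{220988}{-100882} - \frac{133724}{50504}\right) - 134516\right) = \left(-273155 + \left(383 + 510\right)\right) \left(\left(\frac{220988}{-100882} - \frac{133724}{50504}\right) - 134516\right) = \left(-273155 + 893\right) \left(\left(220988 \left(- \frac{1}{100882}\right) - \frac{33431}{12626}\right) - 134516\right) = - 272262 \left(\left(- \frac{110494}{50441} - \frac{33431}{12626}\right) - 134516\right) = - 272262 \left(- \frac{3081390315}{636868066} - 134516\right) = \left(-272262\right) \left(- \frac{85672026156371}{636868066}\right) = \frac{11662618592692940601}{318434033}$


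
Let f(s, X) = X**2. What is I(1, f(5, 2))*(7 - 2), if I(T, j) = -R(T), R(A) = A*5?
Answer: -25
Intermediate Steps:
R(A) = 5*A
I(T, j) = -5*T
I(1, f(5, 2))*(7 - 2) = (-5*1)*(7 - 2) = -5*5 = -25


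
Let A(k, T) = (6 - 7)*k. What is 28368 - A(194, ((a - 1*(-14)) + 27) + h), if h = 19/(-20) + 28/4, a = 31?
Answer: 28562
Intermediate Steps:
h = 121/20 (h = 19*(-1/20) + 28*(¼) = -19/20 + 7 = 121/20 ≈ 6.0500)
A(k, T) = -k
28368 - A(194, ((a - 1*(-14)) + 27) + h) = 28368 - (-1)*194 = 28368 - 1*(-194) = 28368 + 194 = 28562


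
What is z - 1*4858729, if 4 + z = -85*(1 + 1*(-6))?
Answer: -4858308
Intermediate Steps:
z = 421 (z = -4 - 85*(1 + 1*(-6)) = -4 - 85*(1 - 6) = -4 - 85*(-5) = -4 + 425 = 421)
z - 1*4858729 = 421 - 1*4858729 = 421 - 4858729 = -4858308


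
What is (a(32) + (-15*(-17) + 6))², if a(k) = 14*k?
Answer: 502681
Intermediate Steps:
(a(32) + (-15*(-17) + 6))² = (14*32 + (-15*(-17) + 6))² = (448 + (255 + 6))² = (448 + 261)² = 709² = 502681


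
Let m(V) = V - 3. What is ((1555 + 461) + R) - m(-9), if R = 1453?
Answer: 3481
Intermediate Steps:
m(V) = -3 + V
((1555 + 461) + R) - m(-9) = ((1555 + 461) + 1453) - (-3 - 9) = (2016 + 1453) - 1*(-12) = 3469 + 12 = 3481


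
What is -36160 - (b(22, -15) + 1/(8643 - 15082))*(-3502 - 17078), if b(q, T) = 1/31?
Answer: -7085984800/199609 ≈ -35499.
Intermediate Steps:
b(q, T) = 1/31
-36160 - (b(22, -15) + 1/(8643 - 15082))*(-3502 - 17078) = -36160 - (1/31 + 1/(8643 - 15082))*(-3502 - 17078) = -36160 - (1/31 + 1/(-6439))*(-20580) = -36160 - (1/31 - 1/6439)*(-20580) = -36160 - 6408*(-20580)/199609 = -36160 - 1*(-131876640/199609) = -36160 + 131876640/199609 = -7085984800/199609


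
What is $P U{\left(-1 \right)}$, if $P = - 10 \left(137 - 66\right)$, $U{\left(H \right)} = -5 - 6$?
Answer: $7810$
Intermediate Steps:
$U{\left(H \right)} = -11$ ($U{\left(H \right)} = -5 - 6 = -11$)
$P = -710$ ($P = \left(-10\right) 71 = -710$)
$P U{\left(-1 \right)} = \left(-710\right) \left(-11\right) = 7810$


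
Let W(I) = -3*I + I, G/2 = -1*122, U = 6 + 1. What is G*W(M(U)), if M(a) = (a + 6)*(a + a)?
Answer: 88816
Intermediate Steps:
U = 7
M(a) = 2*a*(6 + a) (M(a) = (6 + a)*(2*a) = 2*a*(6 + a))
G = -244 (G = 2*(-1*122) = 2*(-122) = -244)
W(I) = -2*I
G*W(M(U)) = -(-488)*2*7*(6 + 7) = -(-488)*2*7*13 = -(-488)*182 = -244*(-364) = 88816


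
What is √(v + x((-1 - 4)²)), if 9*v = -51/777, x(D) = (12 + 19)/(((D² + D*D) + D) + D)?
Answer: √168892087/101010 ≈ 0.12866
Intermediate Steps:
x(D) = 31/(2*D + 2*D²) (x(D) = 31/(((D² + D²) + D) + D) = 31/((2*D² + D) + D) = 31/((D + 2*D²) + D) = 31/(2*D + 2*D²))
v = -17/2331 (v = (-51/777)/9 = (-51*1/777)/9 = (⅑)*(-17/259) = -17/2331 ≈ -0.0072930)
√(v + x((-1 - 4)²)) = √(-17/2331 + 31/(2*((-1 - 4)²)*(1 + (-1 - 4)²))) = √(-17/2331 + 31/(2*((-5)²)*(1 + (-5)²))) = √(-17/2331 + (31/2)/(25*(1 + 25))) = √(-17/2331 + (31/2)*(1/25)/26) = √(-17/2331 + (31/2)*(1/25)*(1/26)) = √(-17/2331 + 31/1300) = √(50161/3030300) = √168892087/101010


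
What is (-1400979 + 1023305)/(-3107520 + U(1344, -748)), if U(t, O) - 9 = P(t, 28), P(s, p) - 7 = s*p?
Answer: 188837/1534936 ≈ 0.12303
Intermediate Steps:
P(s, p) = 7 + p*s (P(s, p) = 7 + s*p = 7 + p*s)
U(t, O) = 16 + 28*t (U(t, O) = 9 + (7 + 28*t) = 16 + 28*t)
(-1400979 + 1023305)/(-3107520 + U(1344, -748)) = (-1400979 + 1023305)/(-3107520 + (16 + 28*1344)) = -377674/(-3107520 + (16 + 37632)) = -377674/(-3107520 + 37648) = -377674/(-3069872) = -377674*(-1/3069872) = 188837/1534936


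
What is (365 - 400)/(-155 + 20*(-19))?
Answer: 7/107 ≈ 0.065421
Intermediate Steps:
(365 - 400)/(-155 + 20*(-19)) = -35/(-155 - 380) = -35/(-535) = -35*(-1/535) = 7/107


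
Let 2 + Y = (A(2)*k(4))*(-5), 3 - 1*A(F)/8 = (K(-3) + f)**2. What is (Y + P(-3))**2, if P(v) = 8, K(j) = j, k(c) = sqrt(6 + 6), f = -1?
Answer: 3244836 + 12480*sqrt(3) ≈ 3.2665e+6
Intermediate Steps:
k(c) = 2*sqrt(3) (k(c) = sqrt(12) = 2*sqrt(3))
A(F) = -104 (A(F) = 24 - 8*(-3 - 1)**2 = 24 - 8*(-4)**2 = 24 - 8*16 = 24 - 128 = -104)
Y = -2 + 1040*sqrt(3) (Y = -2 - 208*sqrt(3)*(-5) = -2 + 1040*sqrt(3) ≈ 1799.3)
(Y + P(-3))**2 = ((-2 + 1040*sqrt(3)) + 8)**2 = (6 + 1040*sqrt(3))**2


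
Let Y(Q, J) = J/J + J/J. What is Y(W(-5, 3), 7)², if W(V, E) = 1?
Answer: 4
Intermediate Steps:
Y(Q, J) = 2 (Y(Q, J) = 1 + 1 = 2)
Y(W(-5, 3), 7)² = 2² = 4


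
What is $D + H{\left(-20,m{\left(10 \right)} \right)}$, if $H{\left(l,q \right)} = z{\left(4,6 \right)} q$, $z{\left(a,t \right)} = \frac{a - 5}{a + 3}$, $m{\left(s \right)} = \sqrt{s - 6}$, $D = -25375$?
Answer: $- \frac{177627}{7} \approx -25375.0$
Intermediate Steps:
$m{\left(s \right)} = \sqrt{-6 + s}$
$z{\left(a,t \right)} = \frac{-5 + a}{3 + a}$
$H{\left(l,q \right)} = - \frac{q}{7}$ ($H{\left(l,q \right)} = \frac{-5 + 4}{3 + 4} q = \frac{1}{7} \left(-1\right) q = - \frac{q}{7}$)
$D + H{\left(-20,m{\left(10 \right)} \right)} = -25375 - \frac{\sqrt{-6 + 10}}{7} = -25375 - \frac{\sqrt{4}}{7} = -25375 - \frac{2}{7} = - \frac{177627}{7}$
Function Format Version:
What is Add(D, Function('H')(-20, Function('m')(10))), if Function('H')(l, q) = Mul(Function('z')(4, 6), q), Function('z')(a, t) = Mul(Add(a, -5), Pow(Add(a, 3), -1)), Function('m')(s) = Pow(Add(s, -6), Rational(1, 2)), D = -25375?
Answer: Rational(-177627, 7) ≈ -25375.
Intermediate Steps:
Function('m')(s) = Pow(Add(-6, s), Rational(1, 2))
Function('z')(a, t) = Mul(Pow(Add(3, a), -1), Add(-5, a)) (Function('z')(a, t) = Mul(Add(-5, a), Pow(Add(3, a), -1)) = Mul(Pow(Add(3, a), -1), Add(-5, a)))
Function('H')(l, q) = Mul(Rational(-1, 7), q) (Function('H')(l, q) = Mul(Mul(Pow(Add(3, 4), -1), Add(-5, 4)), q) = Mul(Mul(Pow(7, -1), -1), q) = Mul(Mul(Rational(1, 7), -1), q) = Mul(Rational(-1, 7), q))
Add(D, Function('H')(-20, Function('m')(10))) = Add(-25375, Mul(Rational(-1, 7), Pow(Add(-6, 10), Rational(1, 2)))) = Add(-25375, Mul(Rational(-1, 7), Pow(4, Rational(1, 2)))) = Add(-25375, Mul(Rational(-1, 7), 2)) = Add(-25375, Rational(-2, 7)) = Rational(-177627, 7)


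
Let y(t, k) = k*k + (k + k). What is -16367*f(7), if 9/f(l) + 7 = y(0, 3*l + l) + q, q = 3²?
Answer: -147303/842 ≈ -174.94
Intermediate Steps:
y(t, k) = k² + 2*k
q = 9
f(l) = 9/(2 + 4*l*(2 + 4*l)) (f(l) = 9/(-7 + ((3*l + l)*(2 + (3*l + l)) + 9)) = 9/(-7 + ((4*l)*(2 + 4*l) + 9)) = 9/(-7 + (4*l*(2 + 4*l) + 9)) = 9/(-7 + (9 + 4*l*(2 + 4*l))) = 9/(2 + 4*l*(2 + 4*l)))
-16367*f(7) = -147303/(2*(1 + 4*7*(1 + 2*7))) = -147303/(2*(1 + 4*7*(1 + 14))) = -147303/(2*(1 + 4*7*15)) = -147303/(2*(1 + 420)) = -147303/(2*421) = -16367*9/842 = -147303/842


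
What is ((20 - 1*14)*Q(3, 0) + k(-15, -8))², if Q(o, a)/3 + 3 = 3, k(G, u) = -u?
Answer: 64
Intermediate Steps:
Q(o, a) = 0 (Q(o, a) = -9 + 3*3 = -9 + 9 = 0)
((20 - 1*14)*Q(3, 0) + k(-15, -8))² = ((20 - 1*14)*0 - 1*(-8))² = ((20 - 14)*0 + 8)² = (6*0 + 8)² = (0 + 8)² = 8² = 64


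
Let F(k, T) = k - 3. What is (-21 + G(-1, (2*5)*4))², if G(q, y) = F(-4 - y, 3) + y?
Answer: 784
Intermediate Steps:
F(k, T) = -3 + k
G(q, y) = -7 (G(q, y) = (-3 + (-4 - y)) + y = (-7 - y) + y = -7)
(-21 + G(-1, (2*5)*4))² = (-21 - 7)² = (-28)² = 784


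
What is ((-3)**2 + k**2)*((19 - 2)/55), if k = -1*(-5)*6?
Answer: 15453/55 ≈ 280.96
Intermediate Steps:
k = 30 (k = 5*6 = 30)
((-3)**2 + k**2)*((19 - 2)/55) = ((-3)**2 + 30**2)*((19 - 2)/55) = (9 + 900)*(17*(1/55)) = 909*(17/55) = 15453/55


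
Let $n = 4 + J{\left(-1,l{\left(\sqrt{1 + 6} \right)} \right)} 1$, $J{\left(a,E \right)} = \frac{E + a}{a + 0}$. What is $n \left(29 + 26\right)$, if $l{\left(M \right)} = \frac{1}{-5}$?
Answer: $286$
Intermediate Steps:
$l{\left(M \right)} = - \frac{1}{5}$
$J{\left(a,E \right)} = \frac{E + a}{a}$
$n = \frac{26}{5}$ ($n = 4 + \frac{- \frac{1}{5} - 1}{-1} \cdot 1 = 4 + \left(-1\right) \left(- \frac{6}{5}\right) 1 = 4 + \frac{6}{5} \cdot 1 = 4 + \frac{6}{5} = \frac{26}{5} \approx 5.2$)
$n \left(29 + 26\right) = \frac{26 \left(29 + 26\right)}{5} = \frac{26}{5} \cdot 55 = 286$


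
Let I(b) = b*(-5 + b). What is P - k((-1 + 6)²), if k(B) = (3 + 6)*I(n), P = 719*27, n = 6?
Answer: 19359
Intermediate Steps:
P = 19413
k(B) = 54 (k(B) = (3 + 6)*(6*(-5 + 6)) = 9*(6*1) = 9*6 = 54)
P - k((-1 + 6)²) = 19413 - 1*54 = 19413 - 54 = 19359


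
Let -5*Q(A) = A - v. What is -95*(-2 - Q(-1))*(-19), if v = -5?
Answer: -2166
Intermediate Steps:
Q(A) = -1 - A/5 (Q(A) = -(A - 1*(-5))/5 = -(A + 5)/5 = -(5 + A)/5 = -1 - A/5)
-95*(-2 - Q(-1))*(-19) = -95*(-2 - (-1 - ⅕*(-1)))*(-19) = -95*(-2 - (-1 + ⅕))*(-19) = -95*(-2 - 1*(-⅘))*(-19) = -95*(-2 + ⅘)*(-19) = -95*(-6/5)*(-19) = 114*(-19) = -2166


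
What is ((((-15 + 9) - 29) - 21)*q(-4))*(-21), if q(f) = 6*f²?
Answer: 112896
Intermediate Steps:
((((-15 + 9) - 29) - 21)*q(-4))*(-21) = ((((-15 + 9) - 29) - 21)*(6*(-4)²))*(-21) = (((-6 - 29) - 21)*(6*16))*(-21) = ((-35 - 21)*96)*(-21) = -56*96*(-21) = -5376*(-21) = 112896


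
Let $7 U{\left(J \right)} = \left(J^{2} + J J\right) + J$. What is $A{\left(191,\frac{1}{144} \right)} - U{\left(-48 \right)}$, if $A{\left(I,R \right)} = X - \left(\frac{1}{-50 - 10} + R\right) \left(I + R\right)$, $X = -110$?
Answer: $- \frac{110253331}{145152} \approx -759.57$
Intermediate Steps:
$U{\left(J \right)} = \frac{J}{7} + \frac{2 J^{2}}{7}$ ($U{\left(J \right)} = \frac{\left(J^{2} + J J\right) + J}{7} = \frac{\left(J^{2} + J^{2}\right) + J}{7} = \frac{2 J^{2} + J}{7} = \frac{J + 2 J^{2}}{7} = \frac{J}{7} + \frac{2 J^{2}}{7}$)
$A{\left(I,R \right)} = -110 - \left(- \frac{1}{60} + R\right) \left(I + R\right)$ ($A{\left(I,R \right)} = -110 - \left(\frac{1}{-50 - 10} + R\right) \left(I + R\right) = -110 - \left(\frac{1}{-60} + R\right) \left(I + R\right) = -110 - \left(- \frac{1}{60} + R\right) \left(I + R\right)$)
$A{\left(191,\frac{1}{144} \right)} - U{\left(-48 \right)} = \left(-110 - \left(\frac{1}{144}\right)^{2} + \frac{1}{60} \cdot 191 + \frac{1}{60 \cdot 144} - \frac{191}{144}\right) - \frac{1}{7} \left(-48\right) \left(1 + 2 \left(-48\right)\right) = \left(-110 - \left(\frac{1}{144}\right)^{2} + \frac{191}{60} + \frac{1}{60} \cdot \frac{1}{144} - 191 \cdot \frac{1}{144}\right) - \frac{1}{7} \left(-48\right) \left(1 - 96\right) = \left(-110 - \frac{1}{20736} + \frac{191}{60} + \frac{1}{8640} - \frac{191}{144}\right) - \frac{1}{7} \left(-48\right) \left(-95\right) = \left(-110 - \frac{1}{20736} + \frac{191}{60} + \frac{1}{8640} - \frac{191}{144}\right) - \frac{4560}{7} = - \frac{2242453}{20736} - \frac{4560}{7} = - \frac{110253331}{145152}$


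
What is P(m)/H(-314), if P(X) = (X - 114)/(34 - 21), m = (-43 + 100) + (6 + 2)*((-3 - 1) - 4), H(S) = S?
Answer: 121/4082 ≈ 0.029642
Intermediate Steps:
m = -7 (m = 57 + 8*(-4 - 4) = 57 + 8*(-8) = 57 - 64 = -7)
P(X) = -114/13 + X/13 (P(X) = (-114 + X)/13 = (-114 + X)*(1/13) = -114/13 + X/13)
P(m)/H(-314) = (-114/13 + (1/13)*(-7))/(-314) = (-114/13 - 7/13)*(-1/314) = -121/13*(-1/314) = 121/4082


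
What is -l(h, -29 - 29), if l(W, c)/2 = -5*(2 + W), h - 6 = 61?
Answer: 690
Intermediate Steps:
h = 67 (h = 6 + 61 = 67)
l(W, c) = -20 - 10*W (l(W, c) = 2*(-5*(2 + W)) = 2*(-10 - 5*W) = -20 - 10*W)
-l(h, -29 - 29) = -(-20 - 10*67) = -(-20 - 670) = -1*(-690) = 690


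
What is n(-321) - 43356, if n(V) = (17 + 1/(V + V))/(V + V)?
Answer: -17869793297/412164 ≈ -43356.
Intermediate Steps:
n(V) = (17 + 1/(2*V))/(2*V) (n(V) = (17 + 1/(2*V))/((2*V)) = (17 + 1/(2*V))*(1/(2*V)) = (17 + 1/(2*V))/(2*V))
n(-321) - 43356 = (1/4)*(1 + 34*(-321))/(-321)**2 - 43356 = (1/4)*(1/103041)*(1 - 10914) - 43356 = (1/4)*(1/103041)*(-10913) - 43356 = -10913/412164 - 43356 = -17869793297/412164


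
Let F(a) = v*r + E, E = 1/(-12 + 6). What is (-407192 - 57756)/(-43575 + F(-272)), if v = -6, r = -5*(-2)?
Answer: 253608/23801 ≈ 10.655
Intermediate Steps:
r = 10
E = -⅙ (E = 1/(-6) = -⅙ ≈ -0.16667)
F(a) = -361/6 (F(a) = -6*10 - ⅙ = -60 - ⅙ = -361/6)
(-407192 - 57756)/(-43575 + F(-272)) = (-407192 - 57756)/(-43575 - 361/6) = -464948/(-261811/6) = -464948*(-6/261811) = 253608/23801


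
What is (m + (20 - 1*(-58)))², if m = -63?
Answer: 225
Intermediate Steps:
(m + (20 - 1*(-58)))² = (-63 + (20 - 1*(-58)))² = (-63 + (20 + 58))² = (-63 + 78)² = 15² = 225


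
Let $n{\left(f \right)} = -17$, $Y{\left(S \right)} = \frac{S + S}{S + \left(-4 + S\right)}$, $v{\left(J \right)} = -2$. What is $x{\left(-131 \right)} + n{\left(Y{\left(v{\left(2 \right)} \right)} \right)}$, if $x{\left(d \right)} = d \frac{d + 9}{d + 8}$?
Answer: $- \frac{18073}{123} \approx -146.94$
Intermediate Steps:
$Y{\left(S \right)} = \frac{2 S}{-4 + 2 S}$
$x{\left(d \right)} = \frac{d \left(9 + d\right)}{8 + d}$ ($x{\left(d \right)} = d \frac{9 + d}{8 + d} = \frac{d \left(9 + d\right)}{8 + d}$)
$x{\left(-131 \right)} + n{\left(Y{\left(v{\left(2 \right)} \right)} \right)} = - \frac{131 \left(9 - 131\right)}{8 - 131} - 17 = \left(-131\right) \frac{1}{-123} \left(-122\right) - 17 = \left(-131\right) \left(- \frac{1}{123}\right) \left(-122\right) - 17 = - \frac{15982}{123} - 17 = - \frac{18073}{123}$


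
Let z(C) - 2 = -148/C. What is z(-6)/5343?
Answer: 80/16029 ≈ 0.0049910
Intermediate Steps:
z(C) = 2 - 148/C
z(-6)/5343 = (2 - 148/(-6))/5343 = (2 - 148*(-1/6))*(1/5343) = (2 + 74/3)*(1/5343) = (80/3)*(1/5343) = 80/16029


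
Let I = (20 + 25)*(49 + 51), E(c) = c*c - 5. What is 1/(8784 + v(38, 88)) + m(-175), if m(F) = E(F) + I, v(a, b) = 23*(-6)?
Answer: 303647521/8646 ≈ 35120.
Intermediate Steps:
E(c) = -5 + c² (E(c) = c² - 5 = -5 + c²)
v(a, b) = -138
I = 4500 (I = 45*100 = 4500)
m(F) = 4495 + F² (m(F) = (-5 + F²) + 4500 = 4495 + F²)
1/(8784 + v(38, 88)) + m(-175) = 1/(8784 - 138) + (4495 + (-175)²) = 1/8646 + (4495 + 30625) = 1/8646 + 35120 = 303647521/8646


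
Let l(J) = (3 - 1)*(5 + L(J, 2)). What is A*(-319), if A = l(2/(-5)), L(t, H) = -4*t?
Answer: -21054/5 ≈ -4210.8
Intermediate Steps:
l(J) = 10 - 8*J (l(J) = (3 - 1)*(5 - 4*J) = 2*(5 - 4*J) = 10 - 8*J)
A = 66/5 (A = 10 - 16/(-5) = 10 - 16*(-1)/5 = 10 - 8*(-2/5) = 10 + 16/5 = 66/5 ≈ 13.200)
A*(-319) = (66/5)*(-319) = -21054/5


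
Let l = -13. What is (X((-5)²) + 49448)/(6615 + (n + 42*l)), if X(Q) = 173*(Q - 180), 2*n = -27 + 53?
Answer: 22633/6082 ≈ 3.7213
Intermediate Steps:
n = 13 (n = (-27 + 53)/2 = (½)*26 = 13)
X(Q) = -31140 + 173*Q (X(Q) = 173*(-180 + Q) = -31140 + 173*Q)
(X((-5)²) + 49448)/(6615 + (n + 42*l)) = ((-31140 + 173*(-5)²) + 49448)/(6615 + (13 + 42*(-13))) = ((-31140 + 173*25) + 49448)/(6615 + (13 - 546)) = ((-31140 + 4325) + 49448)/(6615 - 533) = (-26815 + 49448)/6082 = 22633*(1/6082) = 22633/6082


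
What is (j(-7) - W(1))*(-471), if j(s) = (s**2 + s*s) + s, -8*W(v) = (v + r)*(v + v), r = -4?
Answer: -170031/4 ≈ -42508.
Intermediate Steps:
W(v) = -v*(-4 + v)/4 (W(v) = -(v - 4)*(v + v)/8 = -(-4 + v)*2*v/8 = -v*(-4 + v)/4)
j(s) = s + 2*s**2 (j(s) = (s**2 + s**2) + s = 2*s**2 + s = s + 2*s**2)
(j(-7) - W(1))*(-471) = (-7*(1 + 2*(-7)) - (4 - 1*1)/4)*(-471) = (-7*(1 - 14) - (4 - 1)/4)*(-471) = (-7*(-13) - 3/4)*(-471) = (91 - 1*3/4)*(-471) = (91 - 3/4)*(-471) = (361/4)*(-471) = -170031/4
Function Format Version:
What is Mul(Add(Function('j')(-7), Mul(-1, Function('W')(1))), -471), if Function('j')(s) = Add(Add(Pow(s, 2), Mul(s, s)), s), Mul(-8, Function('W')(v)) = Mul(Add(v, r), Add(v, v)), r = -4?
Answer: Rational(-170031, 4) ≈ -42508.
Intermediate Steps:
Function('W')(v) = Mul(Rational(-1, 4), v, Add(-4, v)) (Function('W')(v) = Mul(Rational(-1, 8), Mul(Add(v, -4), Add(v, v))) = Mul(Rational(-1, 8), Mul(Add(-4, v), Mul(2, v))) = Mul(Rational(-1, 8), Mul(2, v, Add(-4, v))) = Mul(Rational(-1, 4), v, Add(-4, v)))
Function('j')(s) = Add(s, Mul(2, Pow(s, 2))) (Function('j')(s) = Add(Add(Pow(s, 2), Pow(s, 2)), s) = Add(Mul(2, Pow(s, 2)), s) = Add(s, Mul(2, Pow(s, 2))))
Mul(Add(Function('j')(-7), Mul(-1, Function('W')(1))), -471) = Mul(Add(Mul(-7, Add(1, Mul(2, -7))), Mul(-1, Mul(Rational(1, 4), 1, Add(4, Mul(-1, 1))))), -471) = Mul(Add(Mul(-7, Add(1, -14)), Mul(-1, Mul(Rational(1, 4), 1, Add(4, -1)))), -471) = Mul(Add(Mul(-7, -13), Mul(-1, Mul(Rational(1, 4), 1, 3))), -471) = Mul(Add(91, Mul(-1, Rational(3, 4))), -471) = Mul(Add(91, Rational(-3, 4)), -471) = Mul(Rational(361, 4), -471) = Rational(-170031, 4)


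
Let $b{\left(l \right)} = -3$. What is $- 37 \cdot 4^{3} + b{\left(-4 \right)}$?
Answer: $-2371$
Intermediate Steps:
$- 37 \cdot 4^{3} + b{\left(-4 \right)} = - 37 \cdot 4^{3} - 3 = \left(-37\right) 64 - 3 = -2368 - 3 = -2371$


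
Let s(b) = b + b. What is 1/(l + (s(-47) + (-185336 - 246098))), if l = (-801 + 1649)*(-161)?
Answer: -1/568056 ≈ -1.7604e-6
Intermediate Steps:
s(b) = 2*b
l = -136528 (l = 848*(-161) = -136528)
1/(l + (s(-47) + (-185336 - 246098))) = 1/(-136528 + (2*(-47) + (-185336 - 246098))) = 1/(-136528 + (-94 - 431434)) = 1/(-136528 - 431528) = 1/(-568056) = -1/568056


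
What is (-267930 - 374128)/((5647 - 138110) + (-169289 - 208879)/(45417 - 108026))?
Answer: 40198609322/8292997799 ≈ 4.8473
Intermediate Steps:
(-267930 - 374128)/((5647 - 138110) + (-169289 - 208879)/(45417 - 108026)) = -642058/(-132463 - 378168/(-62609)) = -642058/(-132463 - 378168*(-1/62609)) = -642058/(-132463 + 378168/62609) = -642058/(-8292997799/62609) = -642058*(-62609/8292997799) = 40198609322/8292997799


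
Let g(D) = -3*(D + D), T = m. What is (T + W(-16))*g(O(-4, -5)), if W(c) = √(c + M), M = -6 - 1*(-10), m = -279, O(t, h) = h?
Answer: -8370 + 60*I*√3 ≈ -8370.0 + 103.92*I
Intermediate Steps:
T = -279
M = 4 (M = -6 + 10 = 4)
g(D) = -6*D
W(c) = √(4 + c) (W(c) = √(c + 4) = √(4 + c))
(T + W(-16))*g(O(-4, -5)) = (-279 + √(4 - 16))*(-6*(-5)) = (-279 + √(-12))*30 = (-279 + 2*I*√3)*30 = -8370 + 60*I*√3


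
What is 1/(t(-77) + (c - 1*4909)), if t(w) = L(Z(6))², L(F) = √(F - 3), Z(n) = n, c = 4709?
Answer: -1/197 ≈ -0.0050761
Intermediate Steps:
L(F) = √(-3 + F)
t(w) = 3 (t(w) = (√(-3 + 6))² = (√3)² = 3)
1/(t(-77) + (c - 1*4909)) = 1/(3 + (4709 - 1*4909)) = 1/(3 + (4709 - 4909)) = 1/(3 - 200) = 1/(-197) = -1/197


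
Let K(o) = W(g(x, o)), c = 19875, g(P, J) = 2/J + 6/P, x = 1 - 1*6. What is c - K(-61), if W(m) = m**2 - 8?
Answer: 1849474699/93025 ≈ 19881.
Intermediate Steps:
x = -5 (x = 1 - 6 = -5)
W(m) = -8 + m**2
K(o) = -8 + (-6/5 + 2/o)**2 (K(o) = -8 + (2/o + 6/(-5))**2 = -8 + (2/o + 6*(-1/5))**2 = -8 + (2/o - 6/5)**2 = -8 + (-6/5 + 2/o)**2)
c - K(-61) = 19875 - (-164/25 + 4/(-61)**2 - 24/5/(-61)) = 19875 - (-164/25 + 4*(1/3721) - 24/5*(-1/61)) = 19875 - (-164/25 + 4/3721 + 24/305) = 19875 - 1*(-602824/93025) = 19875 + 602824/93025 = 1849474699/93025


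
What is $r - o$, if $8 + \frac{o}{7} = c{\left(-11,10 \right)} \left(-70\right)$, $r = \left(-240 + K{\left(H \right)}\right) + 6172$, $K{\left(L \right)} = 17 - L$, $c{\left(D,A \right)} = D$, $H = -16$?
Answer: $631$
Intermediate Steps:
$r = 5965$ ($r = \left(-240 + \left(17 - -16\right)\right) + 6172 = \left(-240 + \left(17 + 16\right)\right) + 6172 = \left(-240 + 33\right) + 6172 = -207 + 6172 = 5965$)
$o = 5334$ ($o = -56 + 7 \left(\left(-11\right) \left(-70\right)\right) = -56 + 7 \cdot 770 = -56 + 5390 = 5334$)
$r - o = 5965 - 5334 = 631$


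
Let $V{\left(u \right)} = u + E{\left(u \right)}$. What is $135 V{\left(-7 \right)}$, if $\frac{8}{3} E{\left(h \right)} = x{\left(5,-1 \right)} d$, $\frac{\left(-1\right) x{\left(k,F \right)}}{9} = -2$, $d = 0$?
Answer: $-945$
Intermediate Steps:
$x{\left(k,F \right)} = 18$ ($x{\left(k,F \right)} = \left(-9\right) \left(-2\right) = 18$)
$E{\left(h \right)} = 0$ ($E{\left(h \right)} = \frac{3 \cdot 18 \cdot 0}{8} = \frac{3}{8} \cdot 0 = 0$)
$V{\left(u \right)} = u$ ($V{\left(u \right)} = u + 0 = u$)
$135 V{\left(-7 \right)} = 135 \left(-7\right) = -945$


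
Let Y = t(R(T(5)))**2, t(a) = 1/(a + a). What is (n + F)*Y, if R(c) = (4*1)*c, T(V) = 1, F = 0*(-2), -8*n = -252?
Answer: 63/128 ≈ 0.49219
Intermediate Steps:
n = 63/2 (n = -1/8*(-252) = 63/2 ≈ 31.500)
F = 0
R(c) = 4*c
t(a) = 1/(2*a)
Y = 1/64 (Y = (1/(2*((4*1))))**2 = ((1/2)/4)**2 = ((1/2)*(1/4))**2 = (1/8)**2 = 1/64 ≈ 0.015625)
(n + F)*Y = (63/2 + 0)*(1/64) = (63/2)*(1/64) = 63/128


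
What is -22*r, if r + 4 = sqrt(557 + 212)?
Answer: 88 - 22*sqrt(769) ≈ -522.08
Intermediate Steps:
r = -4 + sqrt(769) (r = -4 + sqrt(557 + 212) = -4 + sqrt(769) ≈ 23.731)
-22*r = -22*(-4 + sqrt(769)) = 88 - 22*sqrt(769)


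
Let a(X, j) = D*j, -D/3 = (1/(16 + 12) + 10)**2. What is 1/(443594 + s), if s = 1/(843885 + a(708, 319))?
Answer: 586040163/259963900066606 ≈ 2.2543e-6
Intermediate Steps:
D = -236883/784 (D = -3*(1/(16 + 12) + 10)**2 = -3*(1/28 + 10)**2 = -3*(281/28)**2 = -3*78961/784 = -236883/784 ≈ -302.15)
a(X, j) = -236883*j/784
s = 784/586040163 (s = 1/(843885 - 236883/784*319) = 1/(843885 - 75565677/784) = 1/(586040163/784) = 784/586040163 ≈ 1.3378e-6)
1/(443594 + s) = 1/(443594 + 784/586040163) = 1/(259963900066606/586040163) = 586040163/259963900066606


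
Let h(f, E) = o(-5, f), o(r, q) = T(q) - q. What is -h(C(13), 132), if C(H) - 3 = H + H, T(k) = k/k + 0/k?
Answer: 28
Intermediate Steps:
T(k) = 1 (T(k) = 1 + 0 = 1)
C(H) = 3 + 2*H (C(H) = 3 + (H + H) = 3 + 2*H)
o(r, q) = 1 - q
h(f, E) = 1 - f
-h(C(13), 132) = -(1 - (3 + 2*13)) = -(1 - (3 + 26)) = -(1 - 1*29) = -(1 - 29) = -1*(-28) = 28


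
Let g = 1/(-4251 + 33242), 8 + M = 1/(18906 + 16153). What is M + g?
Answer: -8131099702/1016395469 ≈ -7.9999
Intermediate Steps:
M = -280471/35059 (M = -8 + 1/(18906 + 16153) = -8 + 1/35059 = -280471/35059 ≈ -8.0000)
g = 1/28991 ≈ 3.4493e-5
M + g = -280471/35059 + 1/28991 = -8131099702/1016395469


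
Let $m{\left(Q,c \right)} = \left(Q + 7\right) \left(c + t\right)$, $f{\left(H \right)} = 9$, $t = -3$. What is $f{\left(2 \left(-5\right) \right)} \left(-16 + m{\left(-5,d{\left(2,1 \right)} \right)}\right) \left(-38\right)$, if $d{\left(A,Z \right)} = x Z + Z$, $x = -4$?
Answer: $9576$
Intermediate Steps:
$d{\left(A,Z \right)} = - 3 Z$ ($d{\left(A,Z \right)} = - 4 Z + Z = - 3 Z$)
$m{\left(Q,c \right)} = \left(-3 + c\right) \left(7 + Q\right)$ ($m{\left(Q,c \right)} = \left(Q + 7\right) \left(c - 3\right) = \left(7 + Q\right) \left(-3 + c\right) = \left(-3 + c\right) \left(7 + Q\right)$)
$f{\left(2 \left(-5\right) \right)} \left(-16 + m{\left(-5,d{\left(2,1 \right)} \right)}\right) \left(-38\right) = 9 \left(-16 - \left(6 - \left(-6\right) 1\right)\right) \left(-38\right) = 9 \left(-16 + \left(-21 + 15 + 7 \left(-3\right) - -15\right)\right) \left(-38\right) = 9 \left(-16 + \left(-21 + 15 - 21 + 15\right)\right) \left(-38\right) = 9 \left(-16 - 12\right) \left(-38\right) = 9 \left(\left(-28\right) \left(-38\right)\right) = 9 \cdot 1064 = 9576$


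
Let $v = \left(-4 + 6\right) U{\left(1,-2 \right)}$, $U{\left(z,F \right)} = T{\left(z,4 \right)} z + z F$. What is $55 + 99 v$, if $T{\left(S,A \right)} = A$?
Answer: $451$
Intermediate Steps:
$U{\left(z,F \right)} = 4 z + F z$ ($U{\left(z,F \right)} = 4 z + z F = 4 z + F z$)
$v = 4$ ($v = \left(-4 + 6\right) 1 \left(4 - 2\right) = 2 \cdot 1 \cdot 2 = 2 \cdot 2 = 4$)
$55 + 99 v = 55 + 99 \cdot 4 = 55 + 396 = 451$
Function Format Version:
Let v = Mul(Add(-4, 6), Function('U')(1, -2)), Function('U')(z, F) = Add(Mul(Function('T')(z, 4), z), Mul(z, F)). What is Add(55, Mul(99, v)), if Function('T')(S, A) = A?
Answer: 451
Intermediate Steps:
Function('U')(z, F) = Add(Mul(4, z), Mul(F, z)) (Function('U')(z, F) = Add(Mul(4, z), Mul(z, F)) = Add(Mul(4, z), Mul(F, z)))
v = 4 (v = Mul(Add(-4, 6), Mul(1, Add(4, -2))) = Mul(2, Mul(1, 2)) = Mul(2, 2) = 4)
Add(55, Mul(99, v)) = Add(55, Mul(99, 4)) = Add(55, 396) = 451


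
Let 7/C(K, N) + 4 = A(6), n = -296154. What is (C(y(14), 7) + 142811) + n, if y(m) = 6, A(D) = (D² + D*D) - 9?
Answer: -9047230/59 ≈ -1.5334e+5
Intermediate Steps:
A(D) = -9 + 2*D² (A(D) = (D² + D²) - 9 = 2*D² - 9 = -9 + 2*D²)
C(K, N) = 7/59 (C(K, N) = 7/(-4 + (-9 + 2*6²)) = 7/(-4 + (-9 + 2*36)) = 7/(-4 + (-9 + 72)) = 7/(-4 + 63) = 7/59)
(C(y(14), 7) + 142811) + n = (7/59 + 142811) - 296154 = 8425856/59 - 296154 = -9047230/59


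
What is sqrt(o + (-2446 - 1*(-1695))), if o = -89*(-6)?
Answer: I*sqrt(217) ≈ 14.731*I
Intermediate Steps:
o = 534
sqrt(o + (-2446 - 1*(-1695))) = sqrt(534 + (-2446 - 1*(-1695))) = sqrt(534 + (-2446 + 1695)) = sqrt(534 - 751) = sqrt(-217) = I*sqrt(217)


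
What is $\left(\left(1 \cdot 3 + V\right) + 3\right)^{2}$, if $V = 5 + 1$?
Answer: $144$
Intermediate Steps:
$V = 6$
$\left(\left(1 \cdot 3 + V\right) + 3\right)^{2} = \left(\left(1 \cdot 3 + 6\right) + 3\right)^{2} = \left(\left(3 + 6\right) + 3\right)^{2} = \left(9 + 3\right)^{2} = 12^{2} = 144$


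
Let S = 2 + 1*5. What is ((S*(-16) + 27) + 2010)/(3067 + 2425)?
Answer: 1925/5492 ≈ 0.35051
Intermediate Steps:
S = 7 (S = 2 + 5 = 7)
((S*(-16) + 27) + 2010)/(3067 + 2425) = ((7*(-16) + 27) + 2010)/(3067 + 2425) = ((-112 + 27) + 2010)/5492 = (-85 + 2010)*(1/5492) = 1925*(1/5492) = 1925/5492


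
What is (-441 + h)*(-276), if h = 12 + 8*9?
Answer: 98532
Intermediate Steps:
h = 84 (h = 12 + 72 = 84)
(-441 + h)*(-276) = (-441 + 84)*(-276) = -357*(-276) = 98532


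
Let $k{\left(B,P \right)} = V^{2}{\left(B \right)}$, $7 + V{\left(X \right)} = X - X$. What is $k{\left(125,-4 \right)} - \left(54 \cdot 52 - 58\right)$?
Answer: $-2701$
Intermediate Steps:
$V{\left(X \right)} = -7$ ($V{\left(X \right)} = -7 + \left(X - X\right) = -7 + 0 = -7$)
$k{\left(B,P \right)} = 49$ ($k{\left(B,P \right)} = \left(-7\right)^{2} = 49$)
$k{\left(125,-4 \right)} - \left(54 \cdot 52 - 58\right) = 49 - \left(54 \cdot 52 - 58\right) = 49 - \left(2808 - 58\right) = 49 - 2750 = -2701$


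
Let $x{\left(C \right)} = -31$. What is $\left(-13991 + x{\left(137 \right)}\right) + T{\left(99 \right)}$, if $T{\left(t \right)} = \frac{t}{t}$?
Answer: $-14021$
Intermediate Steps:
$T{\left(t \right)} = 1$
$\left(-13991 + x{\left(137 \right)}\right) + T{\left(99 \right)} = \left(-13991 - 31\right) + 1 = -14022 + 1 = -14021$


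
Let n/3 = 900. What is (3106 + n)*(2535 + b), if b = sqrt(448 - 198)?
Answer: 14718210 + 29030*sqrt(10) ≈ 1.4810e+7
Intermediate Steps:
n = 2700 (n = 3*900 = 2700)
b = 5*sqrt(10) (b = sqrt(250) = 5*sqrt(10) ≈ 15.811)
(3106 + n)*(2535 + b) = (3106 + 2700)*(2535 + 5*sqrt(10)) = 5806*(2535 + 5*sqrt(10)) = 14718210 + 29030*sqrt(10)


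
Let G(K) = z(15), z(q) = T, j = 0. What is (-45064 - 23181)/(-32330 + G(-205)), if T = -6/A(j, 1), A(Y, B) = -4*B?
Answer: 136490/64657 ≈ 2.1110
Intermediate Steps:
T = 3/2 (T = -6/((-4*1)) = -6/(-4) = -6*(-1/4) = 3/2 ≈ 1.5000)
z(q) = 3/2
G(K) = 3/2
(-45064 - 23181)/(-32330 + G(-205)) = (-45064 - 23181)/(-32330 + 3/2) = -68245/(-64657/2) = -68245*(-2/64657) = 136490/64657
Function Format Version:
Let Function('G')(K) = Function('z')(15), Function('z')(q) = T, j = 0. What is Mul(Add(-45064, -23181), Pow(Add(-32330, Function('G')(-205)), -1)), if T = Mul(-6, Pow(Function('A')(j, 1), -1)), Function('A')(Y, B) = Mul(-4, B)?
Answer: Rational(136490, 64657) ≈ 2.1110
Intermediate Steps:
T = Rational(3, 2) (T = Mul(-6, Pow(Mul(-4, 1), -1)) = Mul(-6, Pow(-4, -1)) = Mul(-6, Rational(-1, 4)) = Rational(3, 2) ≈ 1.5000)
Function('z')(q) = Rational(3, 2)
Function('G')(K) = Rational(3, 2)
Mul(Add(-45064, -23181), Pow(Add(-32330, Function('G')(-205)), -1)) = Mul(Add(-45064, -23181), Pow(Add(-32330, Rational(3, 2)), -1)) = Mul(-68245, Pow(Rational(-64657, 2), -1)) = Mul(-68245, Rational(-2, 64657)) = Rational(136490, 64657)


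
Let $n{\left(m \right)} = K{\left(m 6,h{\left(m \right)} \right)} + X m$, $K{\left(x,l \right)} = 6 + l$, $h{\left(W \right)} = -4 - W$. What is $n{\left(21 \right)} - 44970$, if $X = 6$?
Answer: $-44863$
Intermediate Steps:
$n{\left(m \right)} = 2 + 5 m$ ($n{\left(m \right)} = \left(6 - \left(4 + m\right)\right) + 6 m = \left(2 - m\right) + 6 m = 2 + 5 m$)
$n{\left(21 \right)} - 44970 = \left(2 + 5 \cdot 21\right) - 44970 = \left(2 + 105\right) - 44970 = 107 - 44970 = -44863$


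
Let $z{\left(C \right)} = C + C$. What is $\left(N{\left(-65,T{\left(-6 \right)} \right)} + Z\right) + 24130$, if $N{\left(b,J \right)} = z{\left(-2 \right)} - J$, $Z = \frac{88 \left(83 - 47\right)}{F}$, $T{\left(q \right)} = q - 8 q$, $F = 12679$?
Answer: $\frac{305364204}{12679} \approx 24084.0$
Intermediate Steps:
$z{\left(C \right)} = 2 C$
$T{\left(q \right)} = - 7 q$
$Z = \frac{3168}{12679}$ ($Z = \frac{88 \left(83 - 47\right)}{12679} = 88 \cdot 36 \cdot \frac{1}{12679} = 3168 \cdot \frac{1}{12679} = \frac{3168}{12679} \approx 0.24986$)
$N{\left(b,J \right)} = -4 - J$ ($N{\left(b,J \right)} = 2 \left(-2\right) - J = -4 - J$)
$\left(N{\left(-65,T{\left(-6 \right)} \right)} + Z\right) + 24130 = \left(\left(-4 - \left(-7\right) \left(-6\right)\right) + \frac{3168}{12679}\right) + 24130 = \left(\left(-4 - 42\right) + \frac{3168}{12679}\right) + 24130 = \left(-46 + \frac{3168}{12679}\right) + 24130 = - \frac{580066}{12679} + 24130 = \frac{305364204}{12679}$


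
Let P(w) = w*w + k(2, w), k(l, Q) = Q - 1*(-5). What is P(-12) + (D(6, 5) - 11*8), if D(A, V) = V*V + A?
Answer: 80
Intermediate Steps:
D(A, V) = A + V² (D(A, V) = V² + A = A + V²)
k(l, Q) = 5 + Q (k(l, Q) = Q + 5 = 5 + Q)
P(w) = 5 + w + w² (P(w) = w*w + (5 + w) = w² + (5 + w) = 5 + w + w²)
P(-12) + (D(6, 5) - 11*8) = (5 - 12 + (-12)²) + ((6 + 5²) - 11*8) = (5 - 12 + 144) + ((6 + 25) - 88) = 137 + (31 - 88) = 137 - 57 = 80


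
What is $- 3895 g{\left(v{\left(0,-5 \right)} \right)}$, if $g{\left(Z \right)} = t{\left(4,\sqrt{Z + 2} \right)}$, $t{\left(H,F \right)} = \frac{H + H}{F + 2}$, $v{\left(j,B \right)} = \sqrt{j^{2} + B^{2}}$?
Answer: $\frac{62320}{3} - \frac{31160 \sqrt{7}}{3} \approx -6707.2$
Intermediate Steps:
$v{\left(j,B \right)} = \sqrt{B^{2} + j^{2}}$
$t{\left(H,F \right)} = \frac{2 H}{2 + F}$
$g{\left(Z \right)} = \frac{8}{2 + \sqrt{2 + Z}}$ ($g{\left(Z \right)} = 2 \cdot 4 \frac{1}{2 + \sqrt{Z + 2}} = 2 \cdot 4 \frac{1}{2 + \sqrt{2 + Z}} = \frac{8}{2 + \sqrt{2 + Z}}$)
$- 3895 g{\left(v{\left(0,-5 \right)} \right)} = - 3895 \frac{8}{2 + \sqrt{2 + \sqrt{\left(-5\right)^{2} + 0^{2}}}} = - 3895 \frac{8}{2 + \sqrt{2 + \sqrt{25 + 0}}} = - 3895 \frac{8}{2 + \sqrt{2 + \sqrt{25}}} = - 3895 \frac{8}{2 + \sqrt{2 + 5}} = - 3895 \frac{8}{2 + \sqrt{7}} = - \frac{31160}{2 + \sqrt{7}}$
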